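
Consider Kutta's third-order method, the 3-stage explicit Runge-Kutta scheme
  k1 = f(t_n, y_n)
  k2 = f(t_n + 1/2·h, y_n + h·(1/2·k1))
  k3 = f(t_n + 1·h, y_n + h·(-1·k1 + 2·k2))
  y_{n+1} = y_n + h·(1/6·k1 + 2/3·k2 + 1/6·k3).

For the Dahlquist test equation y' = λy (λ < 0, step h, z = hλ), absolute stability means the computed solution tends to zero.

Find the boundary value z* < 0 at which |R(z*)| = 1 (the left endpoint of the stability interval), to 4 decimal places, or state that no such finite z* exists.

With y'=λy (z=hλ):
  order 3, 3-stage ⇒ R(z)=1+z+z^2/2+z^3/6
  (e.g. R(-1.12)=0.27305, |R|=0.27305)

Find x<0 with |R(x)|<1.
x=-1.12: |R|=0.2730
|R(-2.41)|=0.8389 |R(-1.53)|=0.0435 |R(-1.18)|=0.2424
Bisect:
  x_lo=-2.8275 |R|=1.5977  x_hi=-0.0710 |R|=0.9314
  mid=-1.44929 |R|=0.09357 →hi
  mid=-2.13841 |R|=0.48177 →hi
  mid=-2.48297 |R|=0.95172 →hi
  mid=-2.65526 |R|=1.25016 →lo
  mid=-2.56911 |R|=1.09512 →lo
  mid=-2.52604 |R|=1.02200 →lo
  mid=-2.50451 |R|=0.98651 →hi
  mid=-2.51528 |R|=1.00417 →lo
  mid=-2.50989 |R|=0.99532 →hi
  ...
  [-2.51275,-2.51259] ⇒ x*=-2.5127
Interval (-2.5127, 0).

left endpoint -2.5127.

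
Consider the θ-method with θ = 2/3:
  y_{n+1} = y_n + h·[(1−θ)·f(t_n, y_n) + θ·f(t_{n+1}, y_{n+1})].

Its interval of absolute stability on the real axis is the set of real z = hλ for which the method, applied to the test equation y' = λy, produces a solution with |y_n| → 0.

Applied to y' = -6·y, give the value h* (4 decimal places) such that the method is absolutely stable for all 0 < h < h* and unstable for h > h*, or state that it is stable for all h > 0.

On y'=λy, z=hλ:
  y_{n+1} = y_n + z·[1/3·y_n + 2/3·y_{n+1}] ⇒ (1 − 2/3z)y_{n+1} = (1 + 1/3z)y_n
  so R(z) = (1 + 1/3z)/(1 − 2/3z).

Need |R(x)|<1, x<0.
x=-1.07: |R|=0.3755
x=-2: |R|=0.1429
x=-10: |R|=0.3043
x=-100: |R|=0.4778
θ=2/3≥1/2 ⇒ |1+1/3x|<|1−2/3x| ∀x<0 ⇒ unbounded interval.

unbounded; (−∞, 0). Any h>0 works for λ=-6.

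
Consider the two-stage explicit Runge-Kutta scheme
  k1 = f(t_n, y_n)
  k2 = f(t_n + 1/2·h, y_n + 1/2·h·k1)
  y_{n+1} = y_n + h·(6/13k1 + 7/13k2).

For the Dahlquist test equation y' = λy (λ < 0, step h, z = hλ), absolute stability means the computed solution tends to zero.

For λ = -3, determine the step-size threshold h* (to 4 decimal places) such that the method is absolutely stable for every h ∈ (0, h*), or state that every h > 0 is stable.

(-3.7143,0); λ=-3 ⇒ h* = (26/7)/3 = 1.2381.

On y'=λy, z=hλ:
  k1=λy_n ⇒ h·k1=z·y_n;  k2=λ(1+1/2z)y_n ⇒ h·k2=z(1+1/2z)y_n
  y_{n+1}/y_n = 1 + 6/13z + 7/13z(1+1/2z) = 1 + z + 7/26z²
  ⇒ R(z) = 1 + z + 7/26z².

Solve |R(x)|<1 on ℝ⁻.
x=-0.95: |R|=0.2930
R=1: x+7/26x²=0 ⇒ x=−26/7=-3.7143; min R=1−1/(4·7/26)=0.0714>−1
Confirm numerically:
  x=-3.296: |R|=0.62882 <1
  x=-2.767: |R|=0.29431 <1
  x=-1.718: |R|=0.07664 <1
  x=-3.986: |R|=1.29159 >1
  x=-3.840: |R|=1.12997 >1
  x=-3.815: |R|=1.10345 >1
Stable set (-3.7143, 0).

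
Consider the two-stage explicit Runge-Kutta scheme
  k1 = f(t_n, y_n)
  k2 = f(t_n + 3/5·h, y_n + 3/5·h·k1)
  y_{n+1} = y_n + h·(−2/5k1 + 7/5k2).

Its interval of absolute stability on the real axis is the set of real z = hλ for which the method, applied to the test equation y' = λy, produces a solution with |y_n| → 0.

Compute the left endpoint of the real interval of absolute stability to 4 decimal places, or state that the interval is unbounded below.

With y'=λy (z=hλ):
  k1=λy_n ⇒ h·k1=z·y_n;  k2=λ(1+3/5z)y_n ⇒ h·k2=z(1+3/5z)y_n
  y_{n+1}/y_n = 1 − 2/5z + 7/5z(1+3/5z) = 1 + z + 21/25z²
  R(z) = 1 + z + 21/25z².

Find x<0 with |R(x)|<1.
x=-1.18: |R|=0.9896
R=1: x+21/25x²=0 ⇒ x=−25/21=-1.1905; min R=1−1/(4·21/25)=0.7024>−1
Confirm numerically:
  x=-0.778: |R|=0.73044 <1
  x=-0.666: |R|=0.70659 <1
  x=-0.562: |R|=0.70331 <1
  x=-1.691: |R|=1.71096 >1
  x=-1.305: |R|=1.12554 >1
Interval (-1.1905, 0).

z* = -1.1905.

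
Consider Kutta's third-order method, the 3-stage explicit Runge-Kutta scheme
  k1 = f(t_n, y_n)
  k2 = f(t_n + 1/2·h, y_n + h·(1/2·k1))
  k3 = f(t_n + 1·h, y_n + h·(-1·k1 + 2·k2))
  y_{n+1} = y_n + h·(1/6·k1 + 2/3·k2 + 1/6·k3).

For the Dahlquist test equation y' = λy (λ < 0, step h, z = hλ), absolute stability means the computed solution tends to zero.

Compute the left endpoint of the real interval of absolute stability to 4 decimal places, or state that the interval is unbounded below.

With y'=λy (z=hλ):
  order 3, 3-stage ⇒ R(z)=1+z+z^2/2+z^3/6
  (e.g. R(-1)=0.33333, |R|=0.33333)

Need |R(x)|<1, x<0.
x=-1: |R|=0.3333
|R(-2.03)|=0.3638 |R(-1.72)|=0.0889 |R(-1.37)|=0.1399
Bisect:
  x_lo=-3.1432 |R|=2.3790  x_hi=-0.1454 |R|=0.8646
  mid=-1.64432 |R|=0.03341 →hi
  mid=-2.39376 |R|=0.81479 →hi
  mid=-2.76848 |R|=1.47273 →lo
  mid=-2.58112 |R|=1.11601 →lo
  mid=-2.48744 |R|=0.95888 →hi
  mid=-2.53428 |R|=1.03576 →lo
  mid=-2.51086 |R|=0.99690 →hi
  mid=-2.52257 |R|=1.01623 →lo
  mid=-2.51672 |R|=1.00654 →lo
  mid=-2.51379 |R|=1.00171 →lo
  ...
  [-2.51287,-2.51269] ⇒ x*=-2.5127
So |R|<1 on (-2.5127, 0).

left endpoint -2.5127.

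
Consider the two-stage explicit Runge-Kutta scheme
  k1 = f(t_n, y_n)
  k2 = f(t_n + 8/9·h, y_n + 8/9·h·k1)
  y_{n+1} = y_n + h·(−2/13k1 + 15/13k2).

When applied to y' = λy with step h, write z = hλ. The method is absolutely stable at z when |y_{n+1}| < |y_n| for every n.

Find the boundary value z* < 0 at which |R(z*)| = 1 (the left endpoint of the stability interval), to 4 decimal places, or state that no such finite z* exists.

Test eqn y'=λy, z=hλ:
  k1=λy_n ⇒ h·k1=z·y_n;  k2=λ(1+8/9z)y_n ⇒ h·k2=z(1+8/9z)y_n
  y_{n+1}/y_n = 1 − 2/13z + 15/13z(1+8/9z) = 1 + z + 40/39z²
  Hence R(z) = 1 + z + 40/39z².

Boundary: |R(x)|=1, x<0.
x=-1.57: |R|=1.9581
R=1: x+40/39x²=0 ⇒ x=−39/40=-0.9750; min R=1−1/(4·40/39)=0.7562>−1
Confirm numerically:
  x=-0.475: |R|=0.75641 <1
  x=-0.423: |R|=0.76052 <1
  x=-0.421: |R|=0.76079 <1
  x=-1.537: |R|=1.88594 >1
  x=-1.255: |R|=1.36041 >1
Stable set (-0.9750, 0).

z* = -0.9750.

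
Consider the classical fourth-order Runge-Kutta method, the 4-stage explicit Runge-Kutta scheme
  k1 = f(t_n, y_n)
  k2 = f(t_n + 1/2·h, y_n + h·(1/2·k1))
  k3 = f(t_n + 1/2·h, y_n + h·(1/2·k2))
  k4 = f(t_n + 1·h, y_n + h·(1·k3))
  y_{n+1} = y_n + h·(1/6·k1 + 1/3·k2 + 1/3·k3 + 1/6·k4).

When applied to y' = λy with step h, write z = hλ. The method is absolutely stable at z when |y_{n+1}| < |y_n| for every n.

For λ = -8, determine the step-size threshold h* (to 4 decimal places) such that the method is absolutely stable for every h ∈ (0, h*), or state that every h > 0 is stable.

Test eqn y'=λy, z=hλ:
  order 4, 4-stage ⇒ R(z)=1+z+z^2/2+z^3/6+z^4/24
  (e.g. R(-0.43)=0.65062, |R|=0.65062)

Solve |R(x)|<1 on ℝ⁻.
x=-0.43: |R|=0.6506
|R(-2.71)|=0.8923 |R(-2.26)|=0.4569 |R(-0.51)|=0.6008
Bisect:
  x_lo=-3.4823 |R|=2.6702  x_hi=-0.0743 |R|=0.9284
  mid=-1.77830 |R|=0.28229 →hi
  mid=-2.63032 |R|=0.79041 →hi
  mid=-3.05633 |R|=1.49170 →lo
  mid=-2.84333 |R|=1.09108 →lo
  mid=-2.73683 |R|=0.92935 →hi
  mid=-2.79008 |R|=1.00724 →lo
  mid=-2.76345 |R|=0.96757 →hi
  mid=-2.77677 |R|=0.98722 →hi
  ...
  [-2.78529,-2.78509] ⇒ x*=-2.7853
So |R|<1 on (-2.7853, 0).

(-2.7853,0); λ=-8 ⇒ h* = 0.3482.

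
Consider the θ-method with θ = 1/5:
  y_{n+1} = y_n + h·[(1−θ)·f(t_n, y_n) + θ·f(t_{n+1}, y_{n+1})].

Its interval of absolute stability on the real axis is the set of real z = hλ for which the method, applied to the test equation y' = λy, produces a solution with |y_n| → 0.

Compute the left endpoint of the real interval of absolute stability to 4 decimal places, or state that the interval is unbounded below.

With y'=λy (z=hλ):
  y_{n+1} = y_n + z·[4/5·y_n + 1/5·y_{n+1}] ⇒ (1 − 1/5z)y_{n+1} = (1 + 4/5z)y_n
  Hence R(z) = (1 + 4/5z)/(1 − 1/5z).

Find x<0 with |R(x)|<1.
x=-1.05: |R|=0.1322
R=−1: 1+4/5x = −1+1/5x ⇒ -3/5x=2 ⇒ x=2/(-3/5)=-3.3333
Confirm numerically:
  x=-2.994: |R|=0.87265 <1
  x=-2.737: |R|=0.76877 <1
  x=-2.538: |R|=0.68347 <1
  x=-1.488: |R|=0.14673 <1
  x=-3.813: |R|=1.16328 >1
  x=-3.567: |R|=1.08183 >1
So |R|<1 on (-3.3333, 0).

left endpoint -3.3333.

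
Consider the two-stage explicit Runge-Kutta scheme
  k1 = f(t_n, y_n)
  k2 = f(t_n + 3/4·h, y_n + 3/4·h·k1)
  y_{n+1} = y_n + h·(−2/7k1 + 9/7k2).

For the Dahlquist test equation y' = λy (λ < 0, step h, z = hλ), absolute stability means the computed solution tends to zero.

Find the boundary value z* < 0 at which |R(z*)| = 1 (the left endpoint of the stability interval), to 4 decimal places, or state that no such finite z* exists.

Test eqn y'=λy, z=hλ:
  k1=λy_n ⇒ h·k1=z·y_n;  k2=λ(1+3/4z)y_n ⇒ h·k2=z(1+3/4z)y_n
  y_{n+1}/y_n = 1 − 2/7z + 9/7z(1+3/4z) = 1 + z + 27/28z²
  so R(z) = 1 + z + 27/28z².

Boundary: |R(x)|=1, x<0.
x=-1.69: |R|=2.0641
R=1: x+27/28x²=0 ⇒ x=−28/27=-1.0370; min R=1−1/(4·27/28)=0.7407>−1
Confirm numerically:
  x=-0.859: |R|=0.85253 <1
  x=-0.726: |R|=0.78225 <1
  x=-0.637: |R|=0.75428 <1
  x=-1.443: |R|=1.56488 >1
  x=-1.300: |R|=1.32964 >1
  x=-1.088: |R|=1.05347 >1
So |R|<1 on (-1.0370, 0).

left endpoint -1.0370.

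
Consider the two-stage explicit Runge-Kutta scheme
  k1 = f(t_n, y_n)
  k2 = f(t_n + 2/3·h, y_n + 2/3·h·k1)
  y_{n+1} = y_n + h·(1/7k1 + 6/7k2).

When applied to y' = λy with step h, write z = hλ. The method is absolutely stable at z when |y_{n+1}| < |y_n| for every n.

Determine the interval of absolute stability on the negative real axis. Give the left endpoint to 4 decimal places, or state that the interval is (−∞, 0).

z∈(-1.7500,0).

Set f=λy, z=hλ:
  k1=λy_n ⇒ h·k1=z·y_n;  k2=λ(1+2/3z)y_n ⇒ h·k2=z(1+2/3z)y_n
  y_{n+1}/y_n = 1 + 1/7z + 6/7z(1+2/3z) = 1 + z + 4/7z²
  R(z) = 1 + z + 4/7z².

Need |R(x)|<1, x<0.
x=-1.31: |R|=0.6706
R=1: x+4/7x²=0 ⇒ x=−7/4=-1.7500; min R=1−1/(4·4/7)=0.5625>−1
Confirm numerically:
  x=-1.359: |R|=0.69636 <1
  x=-1.082: |R|=0.58699 <1
  x=-0.866: |R|=0.56255 <1
  x=-0.791: |R|=0.56653 <1
  x=-2.248: |R|=1.63972 >1
  x=-2.144: |R|=1.48271 >1
  x=-1.802: |R|=1.05355 >1
Stable set (-1.7500, 0).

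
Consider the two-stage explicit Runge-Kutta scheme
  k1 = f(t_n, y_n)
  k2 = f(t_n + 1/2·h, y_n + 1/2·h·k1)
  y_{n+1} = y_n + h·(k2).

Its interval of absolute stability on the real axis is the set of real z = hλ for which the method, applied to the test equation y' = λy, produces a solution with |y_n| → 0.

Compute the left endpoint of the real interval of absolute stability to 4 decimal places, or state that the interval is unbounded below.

left endpoint -2.0000.

With y'=λy (z=hλ):
  k1=λy_n ⇒ h·k1=z·y_n;  k2=λ(1+1/2z)y_n ⇒ h·k2=z(1+1/2z)y_n
  y_{n+1}/y_n = 1 + z(1+1/2z) = 1 + z + 1/2z²
  Hence R(z) = 1 + z + 1/2z².

Find x<0 with |R(x)|<1.
x=-1.13: |R|=0.5085
R=1: x+1/2x²=0 ⇒ x=−2=-2.0000; min R=1−1/(4·1/2)=0.5000>−1
Confirm numerically:
  x=-1.957: |R|=0.95792 <1
  x=-1.876: |R|=0.88369 <1
  x=-1.159: |R|=0.51264 <1
  x=-1.050: |R|=0.50125 <1
  x=-2.561: |R|=1.71836 >1
  x=-2.536: |R|=1.67965 >1
  x=-2.418: |R|=1.50536 >1
So |R|<1 on (-2.0000, 0).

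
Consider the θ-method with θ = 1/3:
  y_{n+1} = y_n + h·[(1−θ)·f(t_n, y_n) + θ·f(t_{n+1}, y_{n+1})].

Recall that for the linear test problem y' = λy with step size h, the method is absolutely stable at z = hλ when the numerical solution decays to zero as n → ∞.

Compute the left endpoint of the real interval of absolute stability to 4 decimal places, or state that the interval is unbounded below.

Set f=λy, z=hλ:
  y_{n+1} = y_n + z·[2/3·y_n + 1/3·y_{n+1}] ⇒ (1 − 1/3z)y_{n+1} = (1 + 2/3z)y_n
  Hence R(z) = (1 + 2/3z)/(1 − 1/3z).

Need |R(x)|<1, x<0.
x=-1.28: |R|=0.1028
R=−1: 1+2/3x = −1+1/3x ⇒ -1/3x=2 ⇒ x=2/(-1/3)=-6.0000
Confirm numerically:
  x=-5.428: |R|=0.93213 <1
  x=-5.232: |R|=0.90671 <1
  x=-3.848: |R|=0.68575 <1
  x=-6.451: |R|=1.04772 >1
  x=-6.211: |R|=1.02291 >1
  x=-6.182: |R|=1.01982 >1
Stable set (-6.0000, 0).

left endpoint -6.0000.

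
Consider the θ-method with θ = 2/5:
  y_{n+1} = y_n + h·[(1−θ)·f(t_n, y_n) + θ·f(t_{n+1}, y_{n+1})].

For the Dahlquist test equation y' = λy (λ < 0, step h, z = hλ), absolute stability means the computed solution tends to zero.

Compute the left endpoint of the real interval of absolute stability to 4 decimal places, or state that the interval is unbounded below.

left endpoint -10.0000.

Test eqn y'=λy, z=hλ:
  y_{n+1} = y_n + z·[3/5·y_n + 2/5·y_{n+1}] ⇒ (1 − 2/5z)y_{n+1} = (1 + 3/5z)y_n
  ⇒ R(z) = (1 + 3/5z)/(1 − 2/5z).

Solve |R(x)|<1 on ℝ⁻.
x=-1.37: |R|=0.1150
R=−1: 1+3/5x = −1+2/5x ⇒ -1/5x=2 ⇒ x=2/(-1/5)=-10.0000
Confirm numerically:
  x=-9.284: |R|=0.96962 <1
  x=-6.416: |R|=0.79901 <1
  x=-6.392: |R|=0.79712 <1
  x=-4.192: |R|=0.56605 <1
  x=-10.414: |R|=1.01603 >1
  x=-10.323: |R|=1.01259 >1
  x=-10.046: |R|=1.00183 >1
Stable set (-10.0000, 0).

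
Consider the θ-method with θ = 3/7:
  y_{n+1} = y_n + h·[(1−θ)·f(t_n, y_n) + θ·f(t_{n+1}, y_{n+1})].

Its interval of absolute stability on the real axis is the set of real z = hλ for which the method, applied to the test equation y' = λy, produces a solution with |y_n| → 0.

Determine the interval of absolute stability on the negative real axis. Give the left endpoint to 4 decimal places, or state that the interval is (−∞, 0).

With y'=λy (z=hλ):
  y_{n+1} = y_n + z·[4/7·y_n + 3/7·y_{n+1}] ⇒ (1 − 3/7z)y_{n+1} = (1 + 4/7z)y_n
  ⇒ R(z) = (1 + 4/7z)/(1 − 3/7z).

Find x<0 with |R(x)|<1.
x=-1.72: |R|=0.0099
R=−1: 1+4/7x = −1+3/7x ⇒ -1/7x=2 ⇒ x=2/(-1/7)=-14.0000
Confirm numerically:
  x=-12.314: |R|=0.96163 <1
  x=-9.194: |R|=0.86103 <1
  x=-6.119: |R|=0.68920 <1
  x=-14.353: |R|=1.00705 >1
  x=-14.135: |R|=1.00273 >1
  x=-14.083: |R|=1.00169 >1
Interval (-14.0000, 0).

z∈(-14.0000,0).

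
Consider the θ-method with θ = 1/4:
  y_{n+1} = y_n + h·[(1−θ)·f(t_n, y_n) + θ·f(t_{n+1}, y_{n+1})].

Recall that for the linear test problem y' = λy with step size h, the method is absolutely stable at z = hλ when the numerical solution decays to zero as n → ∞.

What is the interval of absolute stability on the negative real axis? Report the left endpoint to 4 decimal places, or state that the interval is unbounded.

On y'=λy, z=hλ:
  y_{n+1} = y_n + z·[3/4·y_n + 1/4·y_{n+1}] ⇒ (1 − 1/4z)y_{n+1} = (1 + 3/4z)y_n
  Hence R(z) = (1 + 3/4z)/(1 − 1/4z).

Solve |R(x)|<1 on ℝ⁻.
x=-0.96: |R|=0.2258
R=−1: 1+3/4x = −1+1/4x ⇒ -1/2x=2 ⇒ x=2/(-1/2)=-4.0000
Confirm numerically:
  x=-3.486: |R|=0.86268 <1
  x=-2.484: |R|=0.53239 <1
  x=-2.247: |R|=0.43877 <1
  x=-4.580: |R|=1.13520 >1
  x=-4.546: |R|=1.12778 >1
  x=-4.142: |R|=1.03488 >1
Interval (-4.0000, 0).

(-4.0000, 0).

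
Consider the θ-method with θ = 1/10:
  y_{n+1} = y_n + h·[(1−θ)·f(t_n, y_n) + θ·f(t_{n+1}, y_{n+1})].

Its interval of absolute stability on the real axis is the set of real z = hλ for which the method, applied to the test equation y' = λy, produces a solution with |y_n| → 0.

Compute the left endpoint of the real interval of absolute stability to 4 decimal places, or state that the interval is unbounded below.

left endpoint -2.5000.

With y'=λy (z=hλ):
  y_{n+1} = y_n + z·[9/10·y_n + 1/10·y_{n+1}] ⇒ (1 − 1/10z)y_{n+1} = (1 + 9/10z)y_n
  ⇒ R(z) = (1 + 9/10z)/(1 − 1/10z).

Boundary: |R(x)|=1, x<0.
x=-0.95: |R|=0.1324
R=−1: 1+9/10x = −1+1/10x ⇒ -4/5x=2 ⇒ x=2/(-4/5)=-2.5000
Confirm numerically:
  x=-2.083: |R|=0.72391 <1
  x=-1.462: |R|=0.27552 <1
  x=-1.322: |R|=0.16764 <1
  x=-2.855: |R|=1.22093 >1
  x=-2.824: |R|=1.20212 >1
  x=-2.820: |R|=1.19969 >1
So |R|<1 on (-2.5000, 0).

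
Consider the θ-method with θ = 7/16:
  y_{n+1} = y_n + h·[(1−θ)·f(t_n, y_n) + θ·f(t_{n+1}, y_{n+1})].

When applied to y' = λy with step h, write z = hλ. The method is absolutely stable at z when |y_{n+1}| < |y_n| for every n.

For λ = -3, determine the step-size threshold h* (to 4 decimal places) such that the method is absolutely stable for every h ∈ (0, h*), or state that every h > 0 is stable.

Test eqn y'=λy, z=hλ:
  y_{n+1} = y_n + z·[9/16·y_n + 7/16·y_{n+1}] ⇒ (1 − 7/16z)y_{n+1} = (1 + 9/16z)y_n
  R(z) = (1 + 9/16z)/(1 − 7/16z).

Solve |R(x)|<1 on ℝ⁻.
x=-0.91: |R|=0.3491
R=−1: 1+9/16x = −1+7/16x ⇒ -1/8x=2 ⇒ x=2/(-1/8)=-16.0000
Confirm numerically:
  x=-15.645: |R|=0.99434 <1
  x=-13.872: |R|=0.96237 <1
  x=-10.721: |R|=0.88404 <1
  x=-6.654: |R|=0.70130 <1
  x=-16.544: |R|=1.00825 >1
  x=-16.474: |R|=1.00722 >1
  x=-16.272: |R|=1.00419 >1
So |R|<1 on (-16.0000, 0).

(-16.0000,0); λ=-3 ⇒ h* = (16)/3 = 5.3333.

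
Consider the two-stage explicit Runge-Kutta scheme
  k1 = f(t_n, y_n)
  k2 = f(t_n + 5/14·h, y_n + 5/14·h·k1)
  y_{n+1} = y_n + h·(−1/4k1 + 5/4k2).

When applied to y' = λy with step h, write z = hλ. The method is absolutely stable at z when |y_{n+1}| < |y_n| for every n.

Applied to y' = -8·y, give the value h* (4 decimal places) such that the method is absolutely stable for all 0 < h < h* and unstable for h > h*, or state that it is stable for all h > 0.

(-2.2400,0); λ=-8 ⇒ h* = (56/25)/8 = 0.2800.

Test eqn y'=λy, z=hλ:
  k1=λy_n ⇒ h·k1=z·y_n;  k2=λ(1+5/14z)y_n ⇒ h·k2=z(1+5/14z)y_n
  y_{n+1}/y_n = 1 − 1/4z + 5/4z(1+5/14z) = 1 + z + 25/56z²
  so R(z) = 1 + z + 25/56z².

Need |R(x)|<1, x<0.
x=-1.61: |R|=0.5472
R=1: x+25/56x²=0 ⇒ x=−56/25=-2.2400; min R=1−1/(4·25/56)=0.4400>−1
Confirm numerically:
  x=-2.106: |R|=0.87402 <1
  x=-1.671: |R|=0.57554 <1
  x=-1.339: |R|=0.46141 <1
  x=-1.221: |R|=0.44455 <1
  x=-2.811: |R|=1.71655 >1
  x=-2.435: |R|=1.21198 >1
  x=-2.363: |R|=1.12975 >1
So |R|<1 on (-2.2400, 0).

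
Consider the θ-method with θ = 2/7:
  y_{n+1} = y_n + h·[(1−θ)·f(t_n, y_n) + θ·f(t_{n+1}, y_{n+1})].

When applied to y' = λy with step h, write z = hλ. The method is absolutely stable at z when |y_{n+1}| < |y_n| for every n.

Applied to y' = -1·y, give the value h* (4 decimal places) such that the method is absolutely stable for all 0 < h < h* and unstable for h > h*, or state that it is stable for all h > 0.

(-4.6667,0); λ=-1 ⇒ h* = (14/3)/1 = 4.6667.

Set f=λy, z=hλ:
  y_{n+1} = y_n + z·[5/7·y_n + 2/7·y_{n+1}] ⇒ (1 − 2/7z)y_{n+1} = (1 + 5/7z)y_n
  so R(z) = (1 + 5/7z)/(1 − 2/7z).

Solve |R(x)|<1 on ℝ⁻.
x=-1.05: |R|=0.1923
R=−1: 1+5/7x = −1+2/7x ⇒ -3/7x=2 ⇒ x=2/(-3/7)=-4.6667
Confirm numerically:
  x=-4.515: |R|=0.97162 <1
  x=-3.449: |R|=0.73716 <1
  x=-2.419: |R|=0.43039 <1
  x=-5.195: |R|=1.09114 >1
  x=-5.104: |R|=1.07624 >1
  x=-5.053: |R|=1.06775 >1
Interval (-4.6667, 0).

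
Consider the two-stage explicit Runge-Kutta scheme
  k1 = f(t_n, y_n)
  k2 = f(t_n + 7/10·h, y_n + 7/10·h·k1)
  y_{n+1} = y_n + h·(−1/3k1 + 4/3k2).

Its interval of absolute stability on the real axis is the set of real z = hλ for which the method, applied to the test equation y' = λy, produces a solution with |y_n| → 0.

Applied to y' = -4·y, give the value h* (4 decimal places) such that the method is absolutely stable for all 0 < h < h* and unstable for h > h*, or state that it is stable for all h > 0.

With y'=λy (z=hλ):
  k1=λy_n ⇒ h·k1=z·y_n;  k2=λ(1+7/10z)y_n ⇒ h·k2=z(1+7/10z)y_n
  y_{n+1}/y_n = 1 − 1/3z + 4/3z(1+7/10z) = 1 + z + 14/15z²
  so R(z) = 1 + z + 14/15z².

Need |R(x)|<1, x<0.
x=-1.26: |R|=1.2218
R=1: x+14/15x²=0 ⇒ x=−15/14=-1.0714; min R=1−1/(4·14/15)=0.7321>−1
Confirm numerically:
  x=-0.928: |R|=0.87577 <1
  x=-0.869: |R|=0.83582 <1
  x=-0.665: |R|=0.74774 <1
  x=-0.645: |R|=0.74329 <1
  x=-1.662: |R|=1.91609 >1
  x=-1.660: |R|=1.91189 >1
  x=-1.218: |R|=1.16662 >1
Interval (-1.0714, 0).

(-1.0714,0); λ=-4 ⇒ h* = (15/14)/4 = 0.2679.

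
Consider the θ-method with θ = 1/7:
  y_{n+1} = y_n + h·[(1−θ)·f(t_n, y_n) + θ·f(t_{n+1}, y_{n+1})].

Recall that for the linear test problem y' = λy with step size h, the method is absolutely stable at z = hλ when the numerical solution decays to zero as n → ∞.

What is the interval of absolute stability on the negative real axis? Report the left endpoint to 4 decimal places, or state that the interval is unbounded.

(-2.8000, 0).

With y'=λy (z=hλ):
  y_{n+1} = y_n + z·[6/7·y_n + 1/7·y_{n+1}] ⇒ (1 − 1/7z)y_{n+1} = (1 + 6/7z)y_n
  so R(z) = (1 + 6/7z)/(1 − 1/7z).

Boundary: |R(x)|=1, x<0.
x=-1.79: |R|=0.4255
R=−1: 1+6/7x = −1+1/7x ⇒ -5/7x=2 ⇒ x=2/(-5/7)=-2.8000
Confirm numerically:
  x=-2.623: |R|=0.90803 <1
  x=-1.527: |R|=0.25355 <1
  x=-1.145: |R|=0.01596 <1
  x=-1.144: |R|=0.01670 <1
  x=-3.366: |R|=1.27301 >1
  x=-3.028: |R|=1.11368 >1
  x=-2.919: |R|=1.05999 >1
Interval (-2.8000, 0).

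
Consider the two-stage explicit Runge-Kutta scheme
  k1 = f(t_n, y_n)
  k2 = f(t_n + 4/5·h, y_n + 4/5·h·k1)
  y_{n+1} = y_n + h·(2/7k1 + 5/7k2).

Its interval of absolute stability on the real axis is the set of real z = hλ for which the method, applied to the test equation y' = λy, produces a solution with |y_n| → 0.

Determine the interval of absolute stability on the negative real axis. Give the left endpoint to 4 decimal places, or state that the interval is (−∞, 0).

On y'=λy, z=hλ:
  k1=λy_n ⇒ h·k1=z·y_n;  k2=λ(1+4/5z)y_n ⇒ h·k2=z(1+4/5z)y_n
  y_{n+1}/y_n = 1 + 2/7z + 5/7z(1+4/5z) = 1 + z + 4/7z²
  ⇒ R(z) = 1 + z + 4/7z².

Solve |R(x)|<1 on ℝ⁻.
x=-0.73: |R|=0.5745
R=1: x+4/7x²=0 ⇒ x=−7/4=-1.7500; min R=1−1/(4·4/7)=0.5625>−1
Confirm numerically:
  x=-1.525: |R|=0.80393 <1
  x=-1.478: |R|=0.77028 <1
  x=-0.919: |R|=0.56361 <1
  x=-2.010: |R|=1.29863 >1
  x=-1.857: |R|=1.11354 >1
  x=-1.796: |R|=1.04721 >1
Interval (-1.7500, 0).

(-1.7500, 0).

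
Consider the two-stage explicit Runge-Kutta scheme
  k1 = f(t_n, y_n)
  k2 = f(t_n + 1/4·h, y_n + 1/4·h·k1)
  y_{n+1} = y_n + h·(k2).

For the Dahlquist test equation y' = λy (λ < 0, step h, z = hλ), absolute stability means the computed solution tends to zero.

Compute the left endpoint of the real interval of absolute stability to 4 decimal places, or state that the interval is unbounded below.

left endpoint -4.0000.

With y'=λy (z=hλ):
  k1=λy_n ⇒ h·k1=z·y_n;  k2=λ(1+1/4z)y_n ⇒ h·k2=z(1+1/4z)y_n
  y_{n+1}/y_n = 1 + z(1+1/4z) = 1 + z + 1/4z²
  Hence R(z) = 1 + z + 1/4z².

Need |R(x)|<1, x<0.
x=-1.33: |R|=0.1122
R=1: x+1/4x²=0 ⇒ x=−4=-4.0000; min R=1−1/(4·1/4)=0.0000>−1
Confirm numerically:
  x=-2.943: |R|=0.22231 <1
  x=-1.983: |R|=0.00007 <1
  x=-1.908: |R|=0.00212 <1
  x=-4.309: |R|=1.33287 >1
  x=-4.205: |R|=1.21551 >1
  x=-4.131: |R|=1.13529 >1
Interval (-4.0000, 0).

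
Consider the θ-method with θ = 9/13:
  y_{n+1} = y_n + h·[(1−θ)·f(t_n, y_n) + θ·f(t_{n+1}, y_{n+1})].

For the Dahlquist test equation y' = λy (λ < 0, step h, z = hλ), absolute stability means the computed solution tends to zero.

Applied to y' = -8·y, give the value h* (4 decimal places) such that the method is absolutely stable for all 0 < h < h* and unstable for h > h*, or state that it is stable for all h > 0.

On y'=λy, z=hλ:
  y_{n+1} = y_n + z·[4/13·y_n + 9/13·y_{n+1}] ⇒ (1 − 9/13z)y_{n+1} = (1 + 4/13z)y_n
  ⇒ R(z) = (1 + 4/13z)/(1 − 9/13z).

Find x<0 with |R(x)|<1.
x=-0.62: |R|=0.5662
x=-2: |R|=0.1613
x=-10: |R|=0.2621
x=-100: |R|=0.4239
θ=9/13≥1/2 ⇒ |1+4/13x|<|1−9/13x| ∀x<0 ⇒ interval (−∞,0).

(−∞, 0) — no finite endpoint. Any h>0 works for λ=-8.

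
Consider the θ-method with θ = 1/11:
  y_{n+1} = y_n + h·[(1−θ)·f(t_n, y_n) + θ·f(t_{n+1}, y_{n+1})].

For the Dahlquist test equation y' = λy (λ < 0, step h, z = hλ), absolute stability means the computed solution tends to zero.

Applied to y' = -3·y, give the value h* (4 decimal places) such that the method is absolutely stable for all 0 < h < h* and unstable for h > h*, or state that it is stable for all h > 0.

(-2.4444,0); λ=-3 ⇒ h* = (22/9)/3 = 0.8148.

On y'=λy, z=hλ:
  y_{n+1} = y_n + z·[10/11·y_n + 1/11·y_{n+1}] ⇒ (1 − 1/11z)y_{n+1} = (1 + 10/11z)y_n
  Hence R(z) = (1 + 10/11z)/(1 − 1/11z).

Boundary: |R(x)|=1, x<0.
x=-0.77: |R|=0.2804
R=−1: 1+10/11x = −1+1/11x ⇒ -9/11x=2 ⇒ x=2/(-9/11)=-2.4444
Confirm numerically:
  x=-2.270: |R|=0.88169 <1
  x=-1.577: |R|=0.37926 <1
  x=-1.335: |R|=0.19051 <1
  x=-1.312: |R|=0.17219 <1
  x=-3.018: |R|=1.36824 >1
  x=-2.467: |R|=1.01507 >1
So |R|<1 on (-2.4444, 0).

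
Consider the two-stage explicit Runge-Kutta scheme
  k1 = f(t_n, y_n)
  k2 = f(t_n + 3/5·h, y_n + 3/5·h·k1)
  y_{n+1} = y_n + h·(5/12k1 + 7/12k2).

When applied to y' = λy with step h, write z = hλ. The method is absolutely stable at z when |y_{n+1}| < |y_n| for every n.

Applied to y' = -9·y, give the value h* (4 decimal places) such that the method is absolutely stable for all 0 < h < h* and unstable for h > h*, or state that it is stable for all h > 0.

(-2.8571,0); λ=-9 ⇒ h* = (20/7)/9 = 0.3175.

With y'=λy (z=hλ):
  k1=λy_n ⇒ h·k1=z·y_n;  k2=λ(1+3/5z)y_n ⇒ h·k2=z(1+3/5z)y_n
  y_{n+1}/y_n = 1 + 5/12z + 7/12z(1+3/5z) = 1 + z + 7/20z²
  R(z) = 1 + z + 7/20z².

Need |R(x)|<1, x<0.
x=-0.65: |R|=0.4979
R=1: x+7/20x²=0 ⇒ x=−20/7=-2.8571; min R=1−1/(4·7/20)=0.2857>−1
Confirm numerically:
  x=-1.664: |R|=0.30511 <1
  x=-1.663: |R|=0.30495 <1
  x=-1.232: |R|=0.29924 <1
  x=-3.447: |R|=1.71163 >1
  x=-3.185: |R|=1.36548 >1
  x=-2.932: |R|=1.07682 >1
Stable set (-2.8571, 0).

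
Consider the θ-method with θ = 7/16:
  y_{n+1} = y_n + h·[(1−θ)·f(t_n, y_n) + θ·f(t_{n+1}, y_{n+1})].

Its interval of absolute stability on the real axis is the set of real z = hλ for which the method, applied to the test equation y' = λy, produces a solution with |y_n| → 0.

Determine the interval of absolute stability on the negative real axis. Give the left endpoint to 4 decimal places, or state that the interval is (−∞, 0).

On y'=λy, z=hλ:
  y_{n+1} = y_n + z·[9/16·y_n + 7/16·y_{n+1}] ⇒ (1 − 7/16z)y_{n+1} = (1 + 9/16z)y_n
  R(z) = (1 + 9/16z)/(1 − 7/16z).

Solve |R(x)|<1 on ℝ⁻.
x=-0.73: |R|=0.4467
R=−1: 1+9/16x = −1+7/16x ⇒ -1/8x=2 ⇒ x=2/(-1/8)=-16.0000
Confirm numerically:
  x=-10.642: |R|=0.88158 <1
  x=-9.126: |R|=0.82790 <1
  x=-8.672: |R|=0.80893 <1
  x=-16.286: |R|=1.00440 >1
  x=-16.240: |R|=1.00370 >1
  x=-16.197: |R|=1.00305 >1
Interval (-16.0000, 0).

(-16.0000, 0).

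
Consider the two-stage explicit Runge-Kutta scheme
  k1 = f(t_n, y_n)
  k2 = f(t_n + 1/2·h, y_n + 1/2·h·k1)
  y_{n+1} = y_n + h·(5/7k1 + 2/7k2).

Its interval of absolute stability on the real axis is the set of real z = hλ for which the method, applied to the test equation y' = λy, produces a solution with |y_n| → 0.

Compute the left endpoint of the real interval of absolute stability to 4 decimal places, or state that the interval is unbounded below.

With y'=λy (z=hλ):
  k1=λy_n ⇒ h·k1=z·y_n;  k2=λ(1+1/2z)y_n ⇒ h·k2=z(1+1/2z)y_n
  y_{n+1}/y_n = 1 + 5/7z + 2/7z(1+1/2z) = 1 + z + 1/7z²
  ⇒ R(z) = 1 + z + 1/7z².

Boundary: |R(x)|=1, x<0.
x=-1.6: |R|=0.2343
R=1: x+1/7x²=0 ⇒ x=−7=-7.0000; min R=1−1/(4·1/7)=-0.7500>−1
Confirm numerically:
  x=-4.171: |R|=0.68568 <1
  x=-4.087: |R|=0.70078 <1
  x=-3.706: |R|=0.74394 <1
  x=-3.207: |R|=0.73774 <1
  x=-7.447: |R|=1.47554 >1
  x=-7.373: |R|=1.39288 >1
Stable set (-7.0000, 0).

left endpoint -7.0000.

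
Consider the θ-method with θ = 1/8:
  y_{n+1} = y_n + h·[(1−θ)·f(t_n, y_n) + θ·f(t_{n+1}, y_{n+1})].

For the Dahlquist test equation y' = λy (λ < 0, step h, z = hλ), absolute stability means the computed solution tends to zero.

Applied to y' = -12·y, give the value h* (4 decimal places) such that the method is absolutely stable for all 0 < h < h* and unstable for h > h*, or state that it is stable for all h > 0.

Set f=λy, z=hλ:
  y_{n+1} = y_n + z·[7/8·y_n + 1/8·y_{n+1}] ⇒ (1 − 1/8z)y_{n+1} = (1 + 7/8z)y_n
  ⇒ R(z) = (1 + 7/8z)/(1 − 1/8z).

Boundary: |R(x)|=1, x<0.
x=-0.46: |R|=0.5650
R=−1: 1+7/8x = −1+1/8x ⇒ -3/4x=2 ⇒ x=2/(-3/4)=-2.6667
Confirm numerically:
  x=-2.203: |R|=0.72734 <1
  x=-2.044: |R|=0.62804 <1
  x=-1.290: |R|=0.11087 <1
  x=-1.080: |R|=0.04846 <1
  x=-3.058: |R|=1.21233 >1
  x=-2.918: |R|=1.13812 >1
Stable set (-2.6667, 0).

(-2.6667,0); λ=-12 ⇒ h* = (8/3)/12 = 0.2222.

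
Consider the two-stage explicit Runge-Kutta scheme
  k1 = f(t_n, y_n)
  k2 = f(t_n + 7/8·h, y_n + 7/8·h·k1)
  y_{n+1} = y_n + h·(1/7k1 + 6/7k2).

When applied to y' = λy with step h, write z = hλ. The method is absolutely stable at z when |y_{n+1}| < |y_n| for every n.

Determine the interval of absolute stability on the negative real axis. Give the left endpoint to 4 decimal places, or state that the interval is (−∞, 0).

(-1.3333, 0).

On y'=λy, z=hλ:
  k1=λy_n ⇒ h·k1=z·y_n;  k2=λ(1+7/8z)y_n ⇒ h·k2=z(1+7/8z)y_n
  y_{n+1}/y_n = 1 + 1/7z + 6/7z(1+7/8z) = 1 + z + 3/4z²
  Hence R(z) = 1 + z + 3/4z².

Find x<0 with |R(x)|<1.
x=-0.72: |R|=0.6688
R=1: x+3/4x²=0 ⇒ x=−4/3=-1.3333; min R=1−1/(4·3/4)=0.6667>−1
Confirm numerically:
  x=-1.254: |R|=0.92539 <1
  x=-1.246: |R|=0.91839 <1
  x=-0.634: |R|=0.66747 <1
  x=-0.612: |R|=0.66891 <1
  x=-1.803: |R|=1.63511 >1
  x=-1.529: |R|=1.22438 >1
Interval (-1.3333, 0).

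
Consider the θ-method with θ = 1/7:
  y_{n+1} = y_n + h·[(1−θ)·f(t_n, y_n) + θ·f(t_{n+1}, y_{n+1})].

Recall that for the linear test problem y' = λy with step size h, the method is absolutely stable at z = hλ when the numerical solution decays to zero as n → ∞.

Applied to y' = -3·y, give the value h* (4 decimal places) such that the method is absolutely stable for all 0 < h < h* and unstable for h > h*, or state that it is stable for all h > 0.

With y'=λy (z=hλ):
  y_{n+1} = y_n + z·[6/7·y_n + 1/7·y_{n+1}] ⇒ (1 − 1/7z)y_{n+1} = (1 + 6/7z)y_n
  so R(z) = (1 + 6/7z)/(1 − 1/7z).

Find x<0 with |R(x)|<1.
x=-1.66: |R|=0.3418
R=−1: 1+6/7x = −1+1/7x ⇒ -5/7x=2 ⇒ x=2/(-5/7)=-2.8000
Confirm numerically:
  x=-2.218: |R|=0.68431 <1
  x=-2.060: |R|=0.59161 <1
  x=-1.798: |R|=0.43055 <1
  x=-1.388: |R|=0.15832 <1
  x=-3.332: |R|=1.25745 >1
  x=-3.306: |R|=1.24549 >1
  x=-3.043: |R|=1.12098 >1
Interval (-2.8000, 0).

(-2.8000,0); λ=-3 ⇒ h* = (14/5)/3 = 0.9333.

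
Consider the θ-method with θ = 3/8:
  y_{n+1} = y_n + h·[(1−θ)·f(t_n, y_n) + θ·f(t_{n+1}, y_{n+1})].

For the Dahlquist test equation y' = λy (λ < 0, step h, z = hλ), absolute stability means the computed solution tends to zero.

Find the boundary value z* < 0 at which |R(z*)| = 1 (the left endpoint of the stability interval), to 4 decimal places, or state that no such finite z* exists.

Set f=λy, z=hλ:
  y_{n+1} = y_n + z·[5/8·y_n + 3/8·y_{n+1}] ⇒ (1 − 3/8z)y_{n+1} = (1 + 5/8z)y_n
  R(z) = (1 + 5/8z)/(1 − 3/8z).

Boundary: |R(x)|=1, x<0.
x=-1.09: |R|=0.2263
R=−1: 1+5/8x = −1+3/8x ⇒ -1/4x=2 ⇒ x=2/(-1/4)=-8.0000
Confirm numerically:
  x=-6.795: |R|=0.91510 <1
  x=-6.302: |R|=0.87378 <1
  x=-5.941: |R|=0.84053 <1
  x=-5.116: |R|=0.75296 <1
  x=-8.238: |R|=1.01455 >1
  x=-8.136: |R|=1.00839 >1
Stable set (-8.0000, 0).

z* = -8.0000.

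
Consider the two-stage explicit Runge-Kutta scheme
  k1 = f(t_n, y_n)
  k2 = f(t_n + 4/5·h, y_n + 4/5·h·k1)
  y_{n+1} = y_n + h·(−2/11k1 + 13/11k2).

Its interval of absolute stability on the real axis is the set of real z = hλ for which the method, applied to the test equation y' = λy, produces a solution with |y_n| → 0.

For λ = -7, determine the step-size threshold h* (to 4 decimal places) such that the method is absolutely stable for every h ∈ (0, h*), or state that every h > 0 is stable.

Test eqn y'=λy, z=hλ:
  k1=λy_n ⇒ h·k1=z·y_n;  k2=λ(1+4/5z)y_n ⇒ h·k2=z(1+4/5z)y_n
  y_{n+1}/y_n = 1 − 2/11z + 13/11z(1+4/5z) = 1 + z + 52/55z²
  R(z) = 1 + z + 52/55z².

Solve |R(x)|<1 on ℝ⁻.
x=-1.14: |R|=1.0887
R=1: x+52/55x²=0 ⇒ x=−55/52=-1.0577; min R=1−1/(4·52/55)=0.7356>−1
Confirm numerically:
  x=-0.862: |R|=0.84051 <1
  x=-0.836: |R|=0.82477 <1
  x=-0.719: |R|=0.76976 <1
  x=-0.436: |R|=0.74373 <1
  x=-1.648: |R|=1.91976 >1
  x=-1.386: |R|=1.43021 >1
  x=-1.236: |R|=1.20837 >1
So |R|<1 on (-1.0577, 0).

(-1.0577,0); λ=-7 ⇒ h* = (55/52)/7 = 0.1511.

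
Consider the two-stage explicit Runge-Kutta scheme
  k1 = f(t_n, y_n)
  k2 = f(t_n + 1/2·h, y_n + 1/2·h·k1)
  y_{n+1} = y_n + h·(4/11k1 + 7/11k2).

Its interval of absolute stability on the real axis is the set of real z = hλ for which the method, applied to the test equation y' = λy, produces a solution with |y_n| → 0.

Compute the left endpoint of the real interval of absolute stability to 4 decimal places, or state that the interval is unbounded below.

left endpoint -3.1429.

Set f=λy, z=hλ:
  k1=λy_n ⇒ h·k1=z·y_n;  k2=λ(1+1/2z)y_n ⇒ h·k2=z(1+1/2z)y_n
  y_{n+1}/y_n = 1 + 4/11z + 7/11z(1+1/2z) = 1 + z + 7/22z²
  R(z) = 1 + z + 7/22z².

Solve |R(x)|<1 on ℝ⁻.
x=-0.82: |R|=0.3939
R=1: x+7/22x²=0 ⇒ x=−22/7=-3.1429; min R=1−1/(4·7/22)=0.2143>−1
Confirm numerically:
  x=-2.669: |R|=0.59759 <1
  x=-2.497: |R|=0.48687 <1
  x=-2.489: |R|=0.48217 <1
  x=-2.415: |R|=0.44071 <1
  x=-3.721: |R|=1.68449 >1
  x=-3.574: |R|=1.49029 >1
  x=-3.302: |R|=1.16720 >1
Interval (-3.1429, 0).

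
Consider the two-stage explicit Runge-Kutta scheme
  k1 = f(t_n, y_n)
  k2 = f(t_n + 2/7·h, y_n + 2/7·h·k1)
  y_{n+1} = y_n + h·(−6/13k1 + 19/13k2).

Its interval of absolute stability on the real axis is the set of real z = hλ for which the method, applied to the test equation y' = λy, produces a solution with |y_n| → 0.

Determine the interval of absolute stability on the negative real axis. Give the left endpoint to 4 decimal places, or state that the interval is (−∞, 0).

z∈(-2.3947,0).

Test eqn y'=λy, z=hλ:
  k1=λy_n ⇒ h·k1=z·y_n;  k2=λ(1+2/7z)y_n ⇒ h·k2=z(1+2/7z)y_n
  y_{n+1}/y_n = 1 − 6/13z + 19/13z(1+2/7z) = 1 + z + 38/91z²
  Hence R(z) = 1 + z + 38/91z².

Boundary: |R(x)|=1, x<0.
x=-1.44: |R|=0.4259
R=1: x+38/91x²=0 ⇒ x=−91/38=-2.3947; min R=1−1/(4·38/91)=0.4013>−1
Confirm numerically:
  x=-2.246: |R|=0.86050 <1
  x=-1.820: |R|=0.56320 <1
  x=-1.238: |R|=0.40201 <1
  x=-2.818: |R|=1.49807 >1
  x=-2.446: |R|=1.05236 >1
Interval (-2.3947, 0).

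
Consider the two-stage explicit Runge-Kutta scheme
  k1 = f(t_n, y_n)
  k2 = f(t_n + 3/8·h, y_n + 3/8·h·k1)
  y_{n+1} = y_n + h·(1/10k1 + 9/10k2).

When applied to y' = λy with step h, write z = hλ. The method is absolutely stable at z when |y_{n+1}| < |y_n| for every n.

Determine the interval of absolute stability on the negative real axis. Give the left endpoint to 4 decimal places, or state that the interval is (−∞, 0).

Set f=λy, z=hλ:
  k1=λy_n ⇒ h·k1=z·y_n;  k2=λ(1+3/8z)y_n ⇒ h·k2=z(1+3/8z)y_n
  y_{n+1}/y_n = 1 + 1/10z + 9/10z(1+3/8z) = 1 + z + 27/80z²
  R(z) = 1 + z + 27/80z².

Need |R(x)|<1, x<0.
x=-1.69: |R|=0.2739
R=1: x+27/80x²=0 ⇒ x=−80/27=-2.9630; min R=1−1/(4·27/80)=0.2593>−1
Confirm numerically:
  x=-2.286: |R|=0.47771 <1
  x=-2.172: |R|=0.42018 <1
  x=-2.084: |R|=0.38178 <1
  x=-1.267: |R|=0.27479 <1
  x=-3.381: |R|=1.47702 >1
  x=-3.176: |R|=1.22835 >1
  x=-3.034: |R|=1.07274 >1
Stable set (-2.9630, 0).

(-2.9630, 0).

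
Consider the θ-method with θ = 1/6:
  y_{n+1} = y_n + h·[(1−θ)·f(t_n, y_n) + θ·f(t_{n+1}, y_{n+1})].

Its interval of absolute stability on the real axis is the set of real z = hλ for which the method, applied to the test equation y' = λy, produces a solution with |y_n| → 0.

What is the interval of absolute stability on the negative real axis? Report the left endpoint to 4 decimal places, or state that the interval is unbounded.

(-3.0000, 0).

Set f=λy, z=hλ:
  y_{n+1} = y_n + z·[5/6·y_n + 1/6·y_{n+1}] ⇒ (1 − 1/6z)y_{n+1} = (1 + 5/6z)y_n
  R(z) = (1 + 5/6z)/(1 − 1/6z).

Boundary: |R(x)|=1, x<0.
x=-1.07: |R|=0.0919
R=−1: 1+5/6x = −1+1/6x ⇒ -2/3x=2 ⇒ x=2/(-2/3)=-3.0000
Confirm numerically:
  x=-2.131: |R|=0.57250 <1
  x=-1.387: |R|=0.12657 <1
  x=-1.291: |R|=0.06241 <1
  x=-1.252: |R|=0.03585 <1
  x=-3.361: |R|=1.15426 >1
  x=-3.234: |R|=1.10136 >1
  x=-3.042: |R|=1.01858 >1
Stable set (-3.0000, 0).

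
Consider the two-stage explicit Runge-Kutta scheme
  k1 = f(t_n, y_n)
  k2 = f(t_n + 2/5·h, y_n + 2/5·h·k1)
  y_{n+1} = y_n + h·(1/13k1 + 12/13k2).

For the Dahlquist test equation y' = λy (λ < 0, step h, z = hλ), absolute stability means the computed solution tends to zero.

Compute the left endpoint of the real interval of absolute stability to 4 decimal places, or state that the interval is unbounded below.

Set f=λy, z=hλ:
  k1=λy_n ⇒ h·k1=z·y_n;  k2=λ(1+2/5z)y_n ⇒ h·k2=z(1+2/5z)y_n
  y_{n+1}/y_n = 1 + 1/13z + 12/13z(1+2/5z) = 1 + z + 24/65z²
  R(z) = 1 + z + 24/65z².

Boundary: |R(x)|=1, x<0.
x=-0.95: |R|=0.3832
R=1: x+24/65x²=0 ⇒ x=−65/24=-2.7083; min R=1−1/(4·24/65)=0.3229>−1
Confirm numerically:
  x=-2.442: |R|=0.75986 <1
  x=-1.548: |R|=0.33679 <1
  x=-1.494: |R|=0.33014 <1
  x=-1.254: |R|=0.32662 <1
  x=-3.063: |R|=1.40111 >1
  x=-2.923: |R|=1.23168 >1
  x=-2.838: |R|=1.13587 >1
So |R|<1 on (-2.7083, 0).

z* = -2.7083.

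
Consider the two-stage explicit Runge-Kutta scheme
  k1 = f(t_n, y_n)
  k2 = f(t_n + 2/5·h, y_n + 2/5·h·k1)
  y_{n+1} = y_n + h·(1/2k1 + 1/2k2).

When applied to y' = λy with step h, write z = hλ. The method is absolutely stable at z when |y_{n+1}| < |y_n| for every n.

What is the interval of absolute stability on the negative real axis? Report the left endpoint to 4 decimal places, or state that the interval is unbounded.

z∈(-5.0000,0).

Test eqn y'=λy, z=hλ:
  k1=λy_n ⇒ h·k1=z·y_n;  k2=λ(1+2/5z)y_n ⇒ h·k2=z(1+2/5z)y_n
  y_{n+1}/y_n = 1 + 1/2z + 1/2z(1+2/5z) = 1 + z + 1/5z²
  Hence R(z) = 1 + z + 1/5z².

Boundary: |R(x)|=1, x<0.
x=-0.5: |R|=0.5500
R=1: x+1/5x²=0 ⇒ x=−5=-5.0000; min R=1−1/(4·1/5)=-0.2500>−1
Confirm numerically:
  x=-3.806: |R|=0.09113 <1
  x=-3.785: |R|=0.08025 <1
  x=-2.683: |R|=0.24330 <1
  x=-5.495: |R|=1.54400 >1
  x=-5.246: |R|=1.25810 >1
Interval (-5.0000, 0).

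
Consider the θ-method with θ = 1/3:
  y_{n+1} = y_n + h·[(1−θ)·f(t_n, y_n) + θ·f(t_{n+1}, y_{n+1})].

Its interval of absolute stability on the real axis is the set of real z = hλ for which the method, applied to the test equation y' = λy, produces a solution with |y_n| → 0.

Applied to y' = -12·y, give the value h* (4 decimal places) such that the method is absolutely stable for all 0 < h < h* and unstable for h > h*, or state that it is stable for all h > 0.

(-6.0000,0); λ=-12 ⇒ h* = (6)/12 = 0.5000.

On y'=λy, z=hλ:
  y_{n+1} = y_n + z·[2/3·y_n + 1/3·y_{n+1}] ⇒ (1 − 1/3z)y_{n+1} = (1 + 2/3z)y_n
  R(z) = (1 + 2/3z)/(1 − 1/3z).

Find x<0 with |R(x)|<1.
x=-0.63: |R|=0.4793
R=−1: 1+2/3x = −1+1/3x ⇒ -1/3x=2 ⇒ x=2/(-1/3)=-6.0000
Confirm numerically:
  x=-4.619: |R|=0.81874 <1
  x=-3.987: |R|=0.71189 <1
  x=-3.484: |R|=0.61197 <1
  x=-6.419: |R|=1.04448 >1
  x=-6.203: |R|=1.02206 >1
Interval (-6.0000, 0).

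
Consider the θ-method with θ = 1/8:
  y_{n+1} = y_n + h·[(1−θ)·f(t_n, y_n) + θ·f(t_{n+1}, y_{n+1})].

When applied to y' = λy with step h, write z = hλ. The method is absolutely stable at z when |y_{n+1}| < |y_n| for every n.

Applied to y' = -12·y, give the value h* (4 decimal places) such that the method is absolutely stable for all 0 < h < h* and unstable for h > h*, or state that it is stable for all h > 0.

(-2.6667,0); λ=-12 ⇒ h* = (8/3)/12 = 0.2222.

With y'=λy (z=hλ):
  y_{n+1} = y_n + z·[7/8·y_n + 1/8·y_{n+1}] ⇒ (1 − 1/8z)y_{n+1} = (1 + 7/8z)y_n
  R(z) = (1 + 7/8z)/(1 − 1/8z).

Find x<0 with |R(x)|<1.
x=-1.32: |R|=0.1330
R=−1: 1+7/8x = −1+1/8x ⇒ -3/4x=2 ⇒ x=2/(-3/4)=-2.6667
Confirm numerically:
  x=-2.081: |R|=0.65142 <1
  x=-1.735: |R|=0.42578 <1
  x=-1.562: |R|=0.30684 <1
  x=-3.092: |R|=1.23008 >1
  x=-3.091: |R|=1.22956 >1
  x=-2.744: |R|=1.04319 >1
Stable set (-2.6667, 0).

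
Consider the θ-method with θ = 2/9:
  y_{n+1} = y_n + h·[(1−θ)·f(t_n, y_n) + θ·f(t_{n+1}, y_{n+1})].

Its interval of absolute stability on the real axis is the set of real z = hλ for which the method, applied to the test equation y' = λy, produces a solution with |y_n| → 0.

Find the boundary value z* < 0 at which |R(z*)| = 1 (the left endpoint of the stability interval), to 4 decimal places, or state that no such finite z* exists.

z* = -3.6000.

With y'=λy (z=hλ):
  y_{n+1} = y_n + z·[7/9·y_n + 2/9·y_{n+1}] ⇒ (1 − 2/9z)y_{n+1} = (1 + 7/9z)y_n
  R(z) = (1 + 7/9z)/(1 − 2/9z).

Need |R(x)|<1, x<0.
x=-1.55: |R|=0.1529
R=−1: 1+7/9x = −1+2/9x ⇒ -5/9x=2 ⇒ x=2/(-5/9)=-3.6000
Confirm numerically:
  x=-3.000: |R|=0.80000 <1
  x=-2.299: |R|=0.52162 <1
  x=-1.949: |R|=0.35998 <1
  x=-3.806: |R|=1.06200 >1
  x=-3.748: |R|=1.04486 >1
Interval (-3.6000, 0).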